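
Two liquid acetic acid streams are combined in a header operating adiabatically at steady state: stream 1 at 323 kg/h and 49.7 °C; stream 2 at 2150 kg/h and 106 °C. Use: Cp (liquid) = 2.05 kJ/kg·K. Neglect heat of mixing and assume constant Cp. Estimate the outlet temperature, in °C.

Adiabatic, steady state ⇒ Σ ṁᵢCp,ᵢ(T_out − Tᵢ) = 0
T_out = Σ ṁᵢCp,ᵢTᵢ / Σ ṁᵢCp,ᵢ
      = 500100 / 5069.6 = 98.647 °C

T_out = 98.6 °C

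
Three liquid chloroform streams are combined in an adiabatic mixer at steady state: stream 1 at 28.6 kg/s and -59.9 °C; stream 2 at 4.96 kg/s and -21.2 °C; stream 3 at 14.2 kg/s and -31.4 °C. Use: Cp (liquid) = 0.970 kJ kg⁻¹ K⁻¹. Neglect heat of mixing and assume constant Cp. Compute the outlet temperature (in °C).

T_out = -47.4 °C

No heat crosses the boundary, so H_out = H_in.
Σ ṁᵢCp,ᵢTᵢ = 28.6×0.970×-59.9 + 4.96×0.970×-21.2 + 14.2×0.970×-31.4 = -2196.2
Σ ṁᵢCp,ᵢ = 28.6×0.970 + 4.96×0.970 + 14.2×0.970 = 46.327
T_out = -2196.2 / 46.327 = -47.407 °C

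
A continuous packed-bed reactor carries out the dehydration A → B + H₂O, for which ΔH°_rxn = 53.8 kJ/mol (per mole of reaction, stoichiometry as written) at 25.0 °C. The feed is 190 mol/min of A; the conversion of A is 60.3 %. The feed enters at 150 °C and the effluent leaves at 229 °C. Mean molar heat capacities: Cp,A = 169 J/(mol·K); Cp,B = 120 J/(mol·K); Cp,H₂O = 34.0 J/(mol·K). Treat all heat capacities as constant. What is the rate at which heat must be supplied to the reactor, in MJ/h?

Q_in = 501 MJ/h

Extent of reaction ξ = 0.603 × 190 = 114.57 mol/min
Reaction term: ξ·ΔH°_rxn = 114.57 × 53.8 = 6163.9 kJ/min
Sensible, feed 150→25 °C: -4013.8 kJ/min
Outlet flows (mol/min): A 75.43, B 114.57, H₂O 114.57
Sensible, products 25→229 °C: 6199.9 kJ/min
Q = ΔH = 8350 kJ/min = 139.17 kW
Heat supplied = 501 MJ/h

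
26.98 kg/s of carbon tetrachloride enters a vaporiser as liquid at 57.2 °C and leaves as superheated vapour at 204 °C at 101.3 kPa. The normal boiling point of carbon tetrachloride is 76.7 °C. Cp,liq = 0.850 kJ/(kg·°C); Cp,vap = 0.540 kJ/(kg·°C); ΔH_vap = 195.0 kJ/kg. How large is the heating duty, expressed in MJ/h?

liquid 57.2→76.7 °C: 16.575 kJ/kg
vaporisation at 76.7 °C: 195 kJ/kg
vapour 76.7→204 °C: 68.742 kJ/kg
Δh = 16.575 + 195 + 68.742 = 280.32 kJ/kg
Q = ṁ·Δh = 26.98 kg/s × 280.32 kJ/kg = 7563 kJ/s
|Q| = 7563 kW = 27227 MJ/h

Q = 27200 MJ/h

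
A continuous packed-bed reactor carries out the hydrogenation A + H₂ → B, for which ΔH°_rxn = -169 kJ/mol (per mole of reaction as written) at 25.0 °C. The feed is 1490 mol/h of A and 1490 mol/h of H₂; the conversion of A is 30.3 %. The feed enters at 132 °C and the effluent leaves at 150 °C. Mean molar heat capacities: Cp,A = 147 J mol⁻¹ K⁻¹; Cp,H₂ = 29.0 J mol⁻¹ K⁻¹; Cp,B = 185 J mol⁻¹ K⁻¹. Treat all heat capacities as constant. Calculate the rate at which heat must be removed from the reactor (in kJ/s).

Q_out = 19.7 kJ/s

Extent of reaction ξ = 0.303 × 1490 = 451.47 mol/h
Reaction term: ξ·ΔH°_rxn = 451.47 × -169 = -76298 kJ/h
Sensible, feed 132→25 °C: -28060 kJ/h
Outlet flows (mol/h): A 1038.5, H₂ 1038.5, B 451.47
Sensible, products 25→150 °C: 33288 kJ/h
Q = ΔH = -71070 kJ/h = -19.742 kW
Heat removed = 19.742 kJ/s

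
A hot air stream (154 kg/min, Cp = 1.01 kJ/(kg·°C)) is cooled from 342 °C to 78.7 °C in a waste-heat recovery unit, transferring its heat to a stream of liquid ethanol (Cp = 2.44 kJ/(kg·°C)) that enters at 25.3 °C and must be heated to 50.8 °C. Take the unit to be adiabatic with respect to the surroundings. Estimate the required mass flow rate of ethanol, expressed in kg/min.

Heat released by hot stream: Q = 154 × 1.01 × (342 − 78.7) = 40954 kJ/min
Energy balance on cold side (adiabatic exchanger): Q = ṁ_c·Cp_c·(T_c,out − T_c,in)
ṁ_c = 40954 / [2.44 × (50.8 − 25.3)] = 658.21 kg/min

ṁ_c = 658 kg/min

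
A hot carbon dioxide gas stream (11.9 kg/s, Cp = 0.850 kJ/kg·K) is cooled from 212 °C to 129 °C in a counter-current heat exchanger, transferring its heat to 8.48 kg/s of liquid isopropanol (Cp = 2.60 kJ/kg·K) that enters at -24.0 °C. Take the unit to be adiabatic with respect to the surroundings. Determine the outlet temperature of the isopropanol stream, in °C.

Heat released by hot stream: Q = 11.9 × 0.850 × (212 − 129) = 839.55 kJ/s
Energy balance on cold side (adiabatic exchanger): Q = ṁ_c·Cp_c·(T_c,out − T_c,in)
T_c,out = -24.0 + 839.55/(8.48 × 2.60) = 14.078 °C

T_c,out = 14.1 °C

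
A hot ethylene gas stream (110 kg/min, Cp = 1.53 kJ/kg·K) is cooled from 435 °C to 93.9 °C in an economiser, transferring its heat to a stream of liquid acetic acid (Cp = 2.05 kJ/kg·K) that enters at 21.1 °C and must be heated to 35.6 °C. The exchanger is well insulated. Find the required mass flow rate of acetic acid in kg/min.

Heat released by hot stream: Q = 110 × 1.53 × (435 − 93.9) = 57407 kJ/min
Energy balance on cold side (adiabatic exchanger): Q = ṁ_c·Cp_c·(T_c,out − T_c,in)
ṁ_c = 57407 / [2.05 × (35.6 − 21.1)] = 1931.3 kg/min

ṁ_c = 1930 kg/min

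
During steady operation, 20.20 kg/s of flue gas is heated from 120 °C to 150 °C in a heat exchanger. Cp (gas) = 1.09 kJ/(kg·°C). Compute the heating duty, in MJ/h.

Q = ṁ·Cp·ΔT = 20.20 × 1.09 × (150 − 120) = 660.54 kJ/s
Heating duty = 2377.9 MJ/h

Q = 2380 MJ/h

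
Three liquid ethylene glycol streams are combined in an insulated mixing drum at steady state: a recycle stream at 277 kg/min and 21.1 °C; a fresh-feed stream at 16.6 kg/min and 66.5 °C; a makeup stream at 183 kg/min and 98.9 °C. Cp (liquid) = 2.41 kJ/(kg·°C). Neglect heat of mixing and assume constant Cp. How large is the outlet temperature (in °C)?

T_out = 52.6 °C

Adiabatic, steady state ⇒ Σ ṁᵢCp,ᵢ(T_out − Tᵢ) = 0
T_out = Σ ṁᵢCp,ᵢTᵢ / Σ ṁᵢCp,ᵢ
      = 60364 / 1148.6 = 52.554 °C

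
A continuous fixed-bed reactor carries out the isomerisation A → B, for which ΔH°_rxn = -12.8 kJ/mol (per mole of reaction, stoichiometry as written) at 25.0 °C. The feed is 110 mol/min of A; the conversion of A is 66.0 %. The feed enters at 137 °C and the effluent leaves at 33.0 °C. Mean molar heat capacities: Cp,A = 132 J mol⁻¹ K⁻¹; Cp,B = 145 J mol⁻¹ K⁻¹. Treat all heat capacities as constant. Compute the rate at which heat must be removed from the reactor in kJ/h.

Extent of reaction ξ = 0.660 × 110 = 72.6 mol/min
Reaction term: ξ·ΔH°_rxn = 72.6 × -12.8 = -929.28 kJ/min
Sensible, feed 137→25 °C: -1626.2 kJ/min
Outlet flows (mol/min): A 37.4, B 72.6
Sensible, products 25→33.0 °C: 123.71 kJ/min
Q = ΔH = -2431.8 kJ/min = -40.53 kW
Heat removed = 145910 kJ/h

Q_out = 146000 kJ/h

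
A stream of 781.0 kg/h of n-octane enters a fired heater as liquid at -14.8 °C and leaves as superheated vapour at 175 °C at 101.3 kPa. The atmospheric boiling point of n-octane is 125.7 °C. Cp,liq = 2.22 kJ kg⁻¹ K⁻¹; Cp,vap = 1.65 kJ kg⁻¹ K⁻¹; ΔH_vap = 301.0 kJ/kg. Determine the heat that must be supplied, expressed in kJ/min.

Q = 9040 kJ/min

liquid -14.8→125.7 °C: 311.91 kJ/kg
vaporisation at 125.7 °C: 301 kJ/kg
vapour 125.7→175 °C: 81.345 kJ/kg
Δh = 311.91 + 301 + 81.345 = 694.25 kJ/kg
Q = ṁ·Δh = 781.0 kg/h × 694.25 kJ/kg = 542210 kJ/h
|Q| = 150.61 kW = 9036.9 kJ/min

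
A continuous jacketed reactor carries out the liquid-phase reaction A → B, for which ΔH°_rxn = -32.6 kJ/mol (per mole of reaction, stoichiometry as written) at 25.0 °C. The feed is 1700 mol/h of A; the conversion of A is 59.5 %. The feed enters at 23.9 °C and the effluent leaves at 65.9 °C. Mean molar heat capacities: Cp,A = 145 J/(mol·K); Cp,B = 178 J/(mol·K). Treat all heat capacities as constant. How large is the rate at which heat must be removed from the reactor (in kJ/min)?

Extent of reaction ξ = 0.595 × 1700 = 1011.5 mol/h
Reaction term: ξ·ΔH°_rxn = 1011.5 × -32.6 = -32975 kJ/h
Sensible, feed 23.9→25 °C: 271.15 kJ/h
Outlet flows (mol/h): A 688.5, B 1011.5
Sensible, products 25→65.9 °C: 11447 kJ/h
Q = ΔH = -21257 kJ/h = -5.9046 kW
Heat removed = 354.28 kJ/min

Q_out = 354 kJ/min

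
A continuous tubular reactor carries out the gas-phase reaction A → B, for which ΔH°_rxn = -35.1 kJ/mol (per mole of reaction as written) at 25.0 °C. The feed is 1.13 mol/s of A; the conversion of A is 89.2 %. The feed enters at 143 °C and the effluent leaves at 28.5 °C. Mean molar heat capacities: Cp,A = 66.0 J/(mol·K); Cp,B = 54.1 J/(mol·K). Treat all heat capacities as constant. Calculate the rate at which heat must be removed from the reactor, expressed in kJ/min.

Extent of reaction ξ = 0.892 × 1.13 = 1.008 mol/s
Reaction term: ξ·ΔH°_rxn = 1.008 × -35.1 = -35.379 kJ/s
Sensible, feed 143→25 °C: -8.8004 kJ/s
Outlet flows (mol/s): A 0.12204, B 1.008
Sensible, products 25→28.5 °C: 0.21905 kJ/s
Q = ΔH = -43.961 kJ/s = -43.961 kW
Heat removed = 2637.6 kJ/min

Q_out = 2640 kJ/min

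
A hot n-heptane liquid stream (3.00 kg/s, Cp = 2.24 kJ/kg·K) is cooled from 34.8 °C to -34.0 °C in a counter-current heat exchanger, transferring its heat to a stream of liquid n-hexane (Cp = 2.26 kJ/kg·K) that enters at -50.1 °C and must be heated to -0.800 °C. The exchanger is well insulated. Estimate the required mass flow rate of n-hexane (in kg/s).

Heat released by hot stream: Q = 3.00 × 2.24 × (34.8 − -34.0) = 462.34 kJ/s
Energy balance on cold side (adiabatic exchanger): Q = ṁ_c·Cp_c·(T_c,out − T_c,in)
ṁ_c = 462.34 / [2.26 × (-0.800 − -50.1)] = 4.1496 kg/s

ṁ_c = 4.15 kg/s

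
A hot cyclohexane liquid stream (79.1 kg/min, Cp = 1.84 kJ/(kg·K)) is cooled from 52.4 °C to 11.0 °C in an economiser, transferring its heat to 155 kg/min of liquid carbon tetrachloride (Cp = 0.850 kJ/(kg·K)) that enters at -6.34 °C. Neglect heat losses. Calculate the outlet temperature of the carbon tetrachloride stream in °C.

T_c,out = 39.4 °C

Heat released by hot stream: Q = 79.1 × 1.84 × (52.4 − 11.0) = 6025.5 kJ/min
Energy balance on cold side (adiabatic exchanger): Q = ṁ_c·Cp_c·(T_c,out − T_c,in)
T_c,out = -6.34 + 6025.5/(155 × 0.850) = 39.395 °C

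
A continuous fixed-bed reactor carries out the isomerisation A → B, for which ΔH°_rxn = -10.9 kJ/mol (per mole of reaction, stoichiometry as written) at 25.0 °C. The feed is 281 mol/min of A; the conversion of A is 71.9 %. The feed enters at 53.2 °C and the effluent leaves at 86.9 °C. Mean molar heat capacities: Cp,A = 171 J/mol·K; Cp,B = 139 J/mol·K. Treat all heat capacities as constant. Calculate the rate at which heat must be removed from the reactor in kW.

Extent of reaction ξ = 0.719 × 281 = 202.04 mol/min
Reaction term: ξ·ΔH°_rxn = 202.04 × -10.9 = -2202.2 kJ/min
Sensible, feed 53.2→25 °C: -1355 kJ/min
Outlet flows (mol/min): A 78.961, B 202.04
Sensible, products 25→86.9 °C: 2574.2 kJ/min
Q = ΔH = -983.11 kJ/min = -16.385 kW
Heat removed = 16.385 kW

Q_out = 16.4 kW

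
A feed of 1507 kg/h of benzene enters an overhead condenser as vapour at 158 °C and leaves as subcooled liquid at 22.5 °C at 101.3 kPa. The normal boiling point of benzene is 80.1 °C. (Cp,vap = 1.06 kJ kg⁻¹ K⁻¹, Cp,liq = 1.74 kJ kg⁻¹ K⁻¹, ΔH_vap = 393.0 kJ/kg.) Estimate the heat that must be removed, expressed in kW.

Q_c = 241 kW

vapour 158→80.1 °C: -82.574 kJ/kg
condensation at 80.1 °C: -393 kJ/kg
liquid 80.1→22.5 °C: -100.22 kJ/kg
Δh = -82.574 + -393 + -100.22 = -575.8 kJ/kg
Q = ṁ·Δh = 1507 kg/h × -575.8 kJ/kg = -867730 kJ/h
|Q| = 241.04 kW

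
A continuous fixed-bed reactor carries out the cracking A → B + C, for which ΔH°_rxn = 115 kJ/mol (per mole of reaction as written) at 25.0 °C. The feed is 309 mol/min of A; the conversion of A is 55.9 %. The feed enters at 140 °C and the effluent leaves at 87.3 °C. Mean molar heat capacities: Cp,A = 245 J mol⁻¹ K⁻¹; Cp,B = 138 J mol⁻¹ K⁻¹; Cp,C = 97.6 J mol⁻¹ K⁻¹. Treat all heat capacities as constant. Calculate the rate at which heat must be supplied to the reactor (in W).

Q_in = 263000 W

Extent of reaction ξ = 0.559 × 309 = 172.73 mol/min
Reaction term: ξ·ΔH°_rxn = 172.73 × 115 = 19864 kJ/min
Sensible, feed 140→25 °C: -8706.1 kJ/min
Outlet flows (mol/min): A 136.27, B 172.73, C 172.73
Sensible, products 25→87.3 °C: 4615.3 kJ/min
Q = ΔH = 15773 kJ/min = 262.89 kW
Heat supplied = 262890 W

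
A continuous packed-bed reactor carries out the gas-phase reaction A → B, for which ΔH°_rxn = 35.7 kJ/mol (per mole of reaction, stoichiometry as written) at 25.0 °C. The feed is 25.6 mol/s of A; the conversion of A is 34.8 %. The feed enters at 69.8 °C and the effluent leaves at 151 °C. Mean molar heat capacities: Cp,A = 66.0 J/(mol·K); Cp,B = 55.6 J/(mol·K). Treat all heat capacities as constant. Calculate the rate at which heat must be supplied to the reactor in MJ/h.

Extent of reaction ξ = 0.348 × 25.6 = 8.9088 mol/s
Reaction term: ξ·ΔH°_rxn = 8.9088 × 35.7 = 318.04 kJ/s
Sensible, feed 69.8→25 °C: -75.694 kJ/s
Outlet flows (mol/s): A 16.691, B 8.9088
Sensible, products 25→151 °C: 201.22 kJ/s
Q = ΔH = 443.57 kJ/s = 443.57 kW
Heat supplied = 1596.8 MJ/h

Q_in = 1600 MJ/h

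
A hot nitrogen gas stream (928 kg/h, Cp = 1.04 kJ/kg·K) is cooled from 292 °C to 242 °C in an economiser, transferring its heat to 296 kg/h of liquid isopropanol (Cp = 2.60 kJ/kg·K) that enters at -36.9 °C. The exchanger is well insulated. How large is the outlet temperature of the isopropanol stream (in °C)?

T_c,out = 25.8 °C

Heat released by hot stream: Q = 928 × 1.04 × (292 − 242) = 48256 kJ/h
Energy balance on cold side (adiabatic exchanger): Q = ṁ_c·Cp_c·(T_c,out − T_c,in)
T_c,out = -36.9 + 48256/(296 × 2.60) = 25.803 °C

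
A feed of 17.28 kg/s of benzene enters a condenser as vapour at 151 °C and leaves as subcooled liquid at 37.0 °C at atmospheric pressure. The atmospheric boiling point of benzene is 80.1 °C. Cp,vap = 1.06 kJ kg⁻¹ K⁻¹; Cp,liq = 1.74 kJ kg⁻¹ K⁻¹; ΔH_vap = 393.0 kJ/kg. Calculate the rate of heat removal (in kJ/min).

Q_c = 563000 kJ/min

vapour 151→80.1 °C: -75.154 kJ/kg
condensation at 80.1 °C: -393 kJ/kg
liquid 80.1→37.0 °C: -74.994 kJ/kg
Δh = -75.154 + -393 + -74.994 = -543.15 kJ/kg
Q = ṁ·Δh = 17.28 kg/s × -543.15 kJ/kg = -9385.6 kJ/s
|Q| = 9385.6 kW = 563140 kJ/min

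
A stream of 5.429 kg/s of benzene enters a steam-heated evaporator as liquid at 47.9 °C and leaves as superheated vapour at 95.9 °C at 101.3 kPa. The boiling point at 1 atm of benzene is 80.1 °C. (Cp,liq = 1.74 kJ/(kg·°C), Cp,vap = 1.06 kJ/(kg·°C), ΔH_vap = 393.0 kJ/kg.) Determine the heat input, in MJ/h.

Q = 9100 MJ/h

liquid 47.9→80.1 °C: 56.028 kJ/kg
vaporisation at 80.1 °C: 393 kJ/kg
vapour 80.1→95.9 °C: 16.748 kJ/kg
Δh = 56.028 + 393 + 16.748 = 465.78 kJ/kg
Q = ṁ·Δh = 5.429 kg/s × 465.78 kJ/kg = 2528.7 kJ/s
|Q| = 2528.7 kW = 9103.3 MJ/h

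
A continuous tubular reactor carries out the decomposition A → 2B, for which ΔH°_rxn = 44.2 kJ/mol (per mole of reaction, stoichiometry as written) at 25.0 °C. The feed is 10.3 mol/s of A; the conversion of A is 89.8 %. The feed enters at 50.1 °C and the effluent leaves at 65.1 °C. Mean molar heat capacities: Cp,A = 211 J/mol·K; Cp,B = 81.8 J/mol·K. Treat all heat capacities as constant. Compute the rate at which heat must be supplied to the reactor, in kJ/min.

Extent of reaction ξ = 0.898 × 10.3 = 9.2494 mol/s
Reaction term: ξ·ΔH°_rxn = 9.2494 × 44.2 = 408.82 kJ/s
Sensible, feed 50.1→25 °C: -54.55 kJ/s
Outlet flows (mol/s): A 1.0506, B 18.499
Sensible, products 25→65.1 °C: 69.569 kJ/s
Q = ΔH = 423.84 kJ/s = 423.84 kW
Heat supplied = 25431 kJ/min

Q_in = 25400 kJ/min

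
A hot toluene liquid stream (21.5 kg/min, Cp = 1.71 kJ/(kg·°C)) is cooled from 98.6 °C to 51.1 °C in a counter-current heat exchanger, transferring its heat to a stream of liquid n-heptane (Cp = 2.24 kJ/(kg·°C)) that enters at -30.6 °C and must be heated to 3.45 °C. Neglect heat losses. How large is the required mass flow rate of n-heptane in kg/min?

Heat released by hot stream: Q = 21.5 × 1.71 × (98.6 − 51.1) = 1746.3 kJ/min
Energy balance on cold side (adiabatic exchanger): Q = ṁ_c·Cp_c·(T_c,out − T_c,in)
ṁ_c = 1746.3 / [2.24 × (3.45 − -30.6)] = 22.896 kg/min

ṁ_c = 22.9 kg/min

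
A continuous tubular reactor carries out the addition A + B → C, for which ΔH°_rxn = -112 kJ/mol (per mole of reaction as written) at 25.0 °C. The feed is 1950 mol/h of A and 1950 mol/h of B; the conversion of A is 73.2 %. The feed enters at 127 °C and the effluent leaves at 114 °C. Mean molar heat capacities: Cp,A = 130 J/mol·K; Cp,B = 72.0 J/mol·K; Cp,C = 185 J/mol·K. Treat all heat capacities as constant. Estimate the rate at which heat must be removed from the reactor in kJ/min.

Extent of reaction ξ = 0.732 × 1950 = 1427.4 mol/h
Reaction term: ξ·ΔH°_rxn = 1427.4 × -112 = -159870 kJ/h
Sensible, feed 127→25 °C: -40178 kJ/h
Outlet flows (mol/h): A 522.6, B 522.6, C 1427.4
Sensible, products 25→114 °C: 32897 kJ/h
Q = ΔH = -167150 kJ/h = -46.43 kW
Heat removed = 2785.8 kJ/min

Q_out = 2790 kJ/min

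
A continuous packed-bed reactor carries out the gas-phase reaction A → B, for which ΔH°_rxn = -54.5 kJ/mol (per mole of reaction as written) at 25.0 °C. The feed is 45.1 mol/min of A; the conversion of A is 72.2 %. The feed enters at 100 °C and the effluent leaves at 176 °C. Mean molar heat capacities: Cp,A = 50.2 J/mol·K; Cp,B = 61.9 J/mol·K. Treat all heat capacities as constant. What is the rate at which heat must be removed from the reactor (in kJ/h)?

Q_out = 92700 kJ/h

Extent of reaction ξ = 0.722 × 45.1 = 32.562 mol/min
Reaction term: ξ·ΔH°_rxn = 32.562 × -54.5 = -1774.6 kJ/min
Sensible, feed 100→25 °C: -169.8 kJ/min
Outlet flows (mol/min): A 12.538, B 32.562
Sensible, products 25→176 °C: 399.39 kJ/min
Q = ΔH = -1545 kJ/min = -25.751 kW
Heat removed = 92703 kJ/h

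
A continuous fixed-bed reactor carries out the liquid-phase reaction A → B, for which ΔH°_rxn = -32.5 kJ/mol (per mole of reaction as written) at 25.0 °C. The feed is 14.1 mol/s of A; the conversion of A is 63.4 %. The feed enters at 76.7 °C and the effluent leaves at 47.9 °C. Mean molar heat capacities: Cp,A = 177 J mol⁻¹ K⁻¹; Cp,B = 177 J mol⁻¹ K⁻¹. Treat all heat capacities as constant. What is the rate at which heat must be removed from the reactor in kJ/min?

Extent of reaction ξ = 0.634 × 14.1 = 8.9394 mol/s
Reaction term: ξ·ΔH°_rxn = 8.9394 × -32.5 = -290.53 kJ/s
Sensible, feed 76.7→25 °C: -129.03 kJ/s
Outlet flows (mol/s): A 5.1606, B 8.9394
Sensible, products 25→47.9 °C: 57.152 kJ/s
Q = ΔH = -362.41 kJ/s = -362.41 kW
Heat removed = 21744 kJ/min

Q_out = 21700 kJ/min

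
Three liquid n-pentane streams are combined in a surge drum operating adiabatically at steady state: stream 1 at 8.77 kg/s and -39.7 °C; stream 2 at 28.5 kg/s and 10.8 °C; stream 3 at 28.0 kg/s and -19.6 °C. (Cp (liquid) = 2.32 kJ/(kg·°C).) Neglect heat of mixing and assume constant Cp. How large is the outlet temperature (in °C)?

Energy balance with Q = 0: Σ ṁᵢCp,ᵢ(T_out − Tᵢ) = 0
Σ ṁᵢCp,ᵢTᵢ = 8.77×2.32×-39.7 + 28.5×2.32×10.8 + 28.0×2.32×-19.6 = -1366.9
Σ ṁᵢCp,ᵢ = 8.77×2.32 + 28.5×2.32 + 28.0×2.32 = 151.43
T_out = -1366.9 / 151.43 = -9.0266 °C

T_out = -9.03 °C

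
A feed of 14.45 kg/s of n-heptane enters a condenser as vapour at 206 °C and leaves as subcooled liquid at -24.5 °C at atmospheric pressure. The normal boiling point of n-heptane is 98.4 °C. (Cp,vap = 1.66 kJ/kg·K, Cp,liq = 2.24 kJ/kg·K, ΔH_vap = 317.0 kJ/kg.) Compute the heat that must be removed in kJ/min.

Q_c = 668000 kJ/min

vapour 206→98.4 °C: -178.62 kJ/kg
condensation at 98.4 °C: -317 kJ/kg
liquid 98.4→-24.5 °C: -275.3 kJ/kg
Δh = -178.62 + -317 + -275.3 = -770.91 kJ/kg
Q = ṁ·Δh = 14.45 kg/s × -770.91 kJ/kg = -11140 kJ/s
|Q| = 11140 kW = 668380 kJ/min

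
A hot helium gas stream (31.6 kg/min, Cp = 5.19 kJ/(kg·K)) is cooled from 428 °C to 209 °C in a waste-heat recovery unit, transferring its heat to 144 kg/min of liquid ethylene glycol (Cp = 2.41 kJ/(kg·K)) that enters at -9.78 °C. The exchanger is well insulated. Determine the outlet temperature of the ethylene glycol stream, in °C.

Heat released by hot stream: Q = 31.6 × 5.19 × (428 − 209) = 35917 kJ/min
Energy balance on cold side (adiabatic exchanger): Q = ṁ_c·Cp_c·(T_c,out − T_c,in)
T_c,out = -9.78 + 35917/(144 × 2.41) = 93.715 °C

T_c,out = 93.7 °C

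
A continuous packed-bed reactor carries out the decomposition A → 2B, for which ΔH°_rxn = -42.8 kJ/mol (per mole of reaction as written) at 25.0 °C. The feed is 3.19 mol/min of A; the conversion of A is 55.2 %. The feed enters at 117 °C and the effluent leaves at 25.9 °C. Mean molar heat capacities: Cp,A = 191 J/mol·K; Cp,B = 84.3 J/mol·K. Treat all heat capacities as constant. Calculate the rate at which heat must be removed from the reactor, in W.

Q_out = 2180 W

Extent of reaction ξ = 0.552 × 3.19 = 1.7609 mol/min
Reaction term: ξ·ΔH°_rxn = 1.7609 × -42.8 = -75.366 kJ/min
Sensible, feed 117→25 °C: -56.055 kJ/min
Outlet flows (mol/min): A 1.4291, B 3.5218
Sensible, products 25→25.9 °C: 0.51286 kJ/min
Q = ΔH = -130.91 kJ/min = -2.1818 kW
Heat removed = 2181.8 W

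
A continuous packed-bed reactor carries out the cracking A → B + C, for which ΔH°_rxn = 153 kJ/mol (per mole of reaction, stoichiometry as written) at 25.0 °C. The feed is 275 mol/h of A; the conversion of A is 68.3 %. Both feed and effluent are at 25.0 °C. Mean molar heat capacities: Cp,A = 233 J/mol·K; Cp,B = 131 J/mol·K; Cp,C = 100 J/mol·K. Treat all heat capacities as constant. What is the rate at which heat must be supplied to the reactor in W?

Q_in = 7980 W

Extent of reaction ξ = 0.683 × 275 = 187.83 mol/h
Reaction term: ξ·ΔH°_rxn = 187.83 × 153 = 28737 kJ/h
Q = ΔH = 28737 kJ/h = 7.9826 kW
Heat supplied = 7982.6 W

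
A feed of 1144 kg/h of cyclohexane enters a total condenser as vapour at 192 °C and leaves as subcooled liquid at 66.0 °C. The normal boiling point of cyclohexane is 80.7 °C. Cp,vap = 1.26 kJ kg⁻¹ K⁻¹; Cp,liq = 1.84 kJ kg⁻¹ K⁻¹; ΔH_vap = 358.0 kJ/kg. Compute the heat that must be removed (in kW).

Q_c = 167 kW

vapour 192→80.7 °C: -140.24 kJ/kg
condensation at 80.7 °C: -358 kJ/kg
liquid 80.7→66.0 °C: -27.048 kJ/kg
Δh = -140.24 + -358 + -27.048 = -525.29 kJ/kg
Q = ṁ·Δh = 1144 kg/h × -525.29 kJ/kg = -600930 kJ/h
|Q| = 166.92 kW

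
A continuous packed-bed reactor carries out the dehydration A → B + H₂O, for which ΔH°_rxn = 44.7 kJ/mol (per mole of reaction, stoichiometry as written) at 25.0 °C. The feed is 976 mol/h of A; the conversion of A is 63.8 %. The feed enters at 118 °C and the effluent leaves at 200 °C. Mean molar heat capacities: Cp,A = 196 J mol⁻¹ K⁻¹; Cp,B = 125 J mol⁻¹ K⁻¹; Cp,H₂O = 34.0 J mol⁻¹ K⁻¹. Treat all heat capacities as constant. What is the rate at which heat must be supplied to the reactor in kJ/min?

Extent of reaction ξ = 0.638 × 976 = 622.69 mol/h
Reaction term: ξ·ΔH°_rxn = 622.69 × 44.7 = 27834 kJ/h
Sensible, feed 118→25 °C: -17791 kJ/h
Outlet flows (mol/h): A 353.31, B 622.69, H₂O 622.69
Sensible, products 25→200 °C: 29445 kJ/h
Q = ΔH = 39489 kJ/h = 10.969 kW
Heat supplied = 658.14 kJ/min

Q_in = 658 kJ/min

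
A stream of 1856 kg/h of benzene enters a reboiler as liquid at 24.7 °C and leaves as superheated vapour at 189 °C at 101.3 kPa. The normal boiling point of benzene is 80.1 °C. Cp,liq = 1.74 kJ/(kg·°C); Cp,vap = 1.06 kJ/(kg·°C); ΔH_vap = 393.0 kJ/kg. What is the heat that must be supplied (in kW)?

Q = 312 kW

liquid 24.7→80.1 °C: 96.396 kJ/kg
vaporisation at 80.1 °C: 393 kJ/kg
vapour 80.1→189 °C: 115.43 kJ/kg
Δh = 96.396 + 393 + 115.43 = 604.83 kJ/kg
Q = ṁ·Δh = 1856 kg/h × 604.83 kJ/kg = 1.1226e+06 kJ/h
|Q| = 311.82 kW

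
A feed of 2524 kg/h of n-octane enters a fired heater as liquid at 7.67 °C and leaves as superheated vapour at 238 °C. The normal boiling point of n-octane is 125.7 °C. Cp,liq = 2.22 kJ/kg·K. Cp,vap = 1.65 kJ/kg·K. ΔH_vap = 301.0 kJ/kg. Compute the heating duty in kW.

Q = 525 kW

liquid 7.67→125.7 °C: 262.03 kJ/kg
vaporisation at 125.7 °C: 301 kJ/kg
vapour 125.7→238 °C: 185.29 kJ/kg
Δh = 262.03 + 301 + 185.29 = 748.32 kJ/kg
Q = ṁ·Δh = 2524 kg/h × 748.32 kJ/kg = 1.8888e+06 kJ/h
|Q| = 524.66 kW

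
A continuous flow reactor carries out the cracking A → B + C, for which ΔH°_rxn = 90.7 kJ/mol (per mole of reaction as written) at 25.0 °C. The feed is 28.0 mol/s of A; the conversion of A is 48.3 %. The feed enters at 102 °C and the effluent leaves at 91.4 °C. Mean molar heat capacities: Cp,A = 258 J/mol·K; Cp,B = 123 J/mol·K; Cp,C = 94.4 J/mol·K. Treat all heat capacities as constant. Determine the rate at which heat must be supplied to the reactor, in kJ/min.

Extent of reaction ξ = 0.483 × 28.0 = 13.524 mol/s
Reaction term: ξ·ΔH°_rxn = 13.524 × 90.7 = 1226.6 kJ/s
Sensible, feed 102→25 °C: -556.25 kJ/s
Outlet flows (mol/s): A 14.476, B 13.524, C 13.524
Sensible, products 25→91.4 °C: 443.22 kJ/s
Q = ΔH = 1113.6 kJ/s = 1113.6 kW
Heat supplied = 66816 kJ/min

Q_in = 66800 kJ/min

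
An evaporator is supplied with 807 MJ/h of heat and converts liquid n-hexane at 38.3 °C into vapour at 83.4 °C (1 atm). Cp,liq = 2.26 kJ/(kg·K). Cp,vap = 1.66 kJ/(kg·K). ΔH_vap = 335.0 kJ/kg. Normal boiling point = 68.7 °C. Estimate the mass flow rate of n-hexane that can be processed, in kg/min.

Δh = 2.26×(68.7−38.3) + 335.0 + 1.66×(83.4−68.7) = 428.11 kJ/kg
Q = 807 MJ/h = 224.17 kJ/s = 13450 kJ/min
ṁ = Q/Δh = 13450 / 428.11 = 31.417 kg/min

ṁ = 31.4 kg/min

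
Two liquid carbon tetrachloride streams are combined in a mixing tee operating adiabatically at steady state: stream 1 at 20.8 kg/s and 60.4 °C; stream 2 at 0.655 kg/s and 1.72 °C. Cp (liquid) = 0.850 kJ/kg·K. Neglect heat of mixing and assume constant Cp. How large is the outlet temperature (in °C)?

No heat crosses the boundary, so H_out = H_in.
T_out = Σ ṁᵢCp,ᵢTᵢ / Σ ṁᵢCp,ᵢ
      = 1068.8 / 18.237 = 58.609 °C

T_out = 58.6 °C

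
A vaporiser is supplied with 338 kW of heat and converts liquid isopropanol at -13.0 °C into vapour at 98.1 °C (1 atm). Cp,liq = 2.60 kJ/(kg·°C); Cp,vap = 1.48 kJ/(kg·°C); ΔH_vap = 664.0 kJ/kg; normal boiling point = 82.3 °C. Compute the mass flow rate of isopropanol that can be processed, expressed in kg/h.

Δh = 2.60×(82.3−-13.0) + 664.0 + 1.48×(98.1−82.3) = 935.16 kJ/kg
Q = 338 kW = 338 kJ/s = 1.2168e+06 kJ/h
ṁ = Q/Δh = 1.2168e+06 / 935.16 = 1301.2 kg/h

ṁ = 1300 kg/h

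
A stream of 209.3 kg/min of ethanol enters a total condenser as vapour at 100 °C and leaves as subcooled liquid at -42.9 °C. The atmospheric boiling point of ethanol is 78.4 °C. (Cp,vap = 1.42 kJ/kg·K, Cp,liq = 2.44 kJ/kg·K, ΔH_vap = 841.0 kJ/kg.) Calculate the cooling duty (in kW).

vapour 100→78.4 °C: -30.672 kJ/kg
condensation at 78.4 °C: -841 kJ/kg
liquid 78.4→-42.9 °C: -295.97 kJ/kg
Δh = -30.672 + -841 + -295.97 = -1167.6 kJ/kg
Q = ṁ·Δh = 209.3 kg/min × -1167.6 kJ/kg = -244390 kJ/min
|Q| = 4073.1 kW

Q_c = 4070 kW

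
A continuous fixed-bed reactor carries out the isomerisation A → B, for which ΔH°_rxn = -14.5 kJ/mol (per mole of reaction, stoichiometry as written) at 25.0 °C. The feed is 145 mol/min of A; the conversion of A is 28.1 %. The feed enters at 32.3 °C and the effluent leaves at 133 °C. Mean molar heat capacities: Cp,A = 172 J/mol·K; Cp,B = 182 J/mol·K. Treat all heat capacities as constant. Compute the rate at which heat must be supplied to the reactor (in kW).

Q_in = 32.7 kW

Extent of reaction ξ = 0.281 × 145 = 40.745 mol/min
Reaction term: ξ·ΔH°_rxn = 40.745 × -14.5 = -590.8 kJ/min
Sensible, feed 32.3→25 °C: -182.06 kJ/min
Outlet flows (mol/min): A 104.25, B 40.745
Sensible, products 25→133 °C: 2737.5 kJ/min
Q = ΔH = 1964.7 kJ/min = 32.744 kW
Heat supplied = 32.744 kW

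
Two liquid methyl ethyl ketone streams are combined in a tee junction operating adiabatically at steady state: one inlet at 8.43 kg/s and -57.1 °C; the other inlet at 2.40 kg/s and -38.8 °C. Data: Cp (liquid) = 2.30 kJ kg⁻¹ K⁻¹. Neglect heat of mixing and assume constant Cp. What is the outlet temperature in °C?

T_out = -53.0 °C

Adiabatic, steady state ⇒ Σ ṁᵢCp,ᵢ(T_out − Tᵢ) = 0
Σ ṁᵢCp,ᵢTᵢ = 8.43×2.30×-57.1 + 2.40×2.30×-38.8 = -1321.3
Σ ṁᵢCp,ᵢ = 8.43×2.30 + 2.40×2.30 = 24.909
T_out = -1321.3 / 24.909 = -53.045 °C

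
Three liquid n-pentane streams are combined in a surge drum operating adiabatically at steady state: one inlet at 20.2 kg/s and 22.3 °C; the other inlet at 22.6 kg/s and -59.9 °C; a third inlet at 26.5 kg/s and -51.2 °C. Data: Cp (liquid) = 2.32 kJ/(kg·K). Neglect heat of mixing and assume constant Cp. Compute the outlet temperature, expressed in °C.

Energy balance with Q = 0: Σ ṁᵢCp,ᵢ(T_out − Tᵢ) = 0
Σ ṁᵢCp,ᵢTᵢ = 20.2×2.32×22.3 + 22.6×2.32×-59.9 + 26.5×2.32×-51.2 = -5243.4
Σ ṁᵢCp,ᵢ = 20.2×2.32 + 22.6×2.32 + 26.5×2.32 = 160.78
T_out = -5243.4 / 160.78 = -32.613 °C

T_out = -32.6 °C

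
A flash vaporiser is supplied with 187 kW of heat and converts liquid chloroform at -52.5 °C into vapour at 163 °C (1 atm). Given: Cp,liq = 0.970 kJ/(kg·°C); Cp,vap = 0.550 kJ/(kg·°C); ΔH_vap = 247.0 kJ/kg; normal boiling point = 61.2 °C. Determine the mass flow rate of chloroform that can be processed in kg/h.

Δh = 0.970×(61.2−-52.5) + 247.0 + 0.550×(163−61.2) = 413.28 kJ/kg
Q = 187 kW = 187 kJ/s = 673200 kJ/h
ṁ = Q/Δh = 673200 / 413.28 = 1628.9 kg/h

ṁ = 1630 kg/h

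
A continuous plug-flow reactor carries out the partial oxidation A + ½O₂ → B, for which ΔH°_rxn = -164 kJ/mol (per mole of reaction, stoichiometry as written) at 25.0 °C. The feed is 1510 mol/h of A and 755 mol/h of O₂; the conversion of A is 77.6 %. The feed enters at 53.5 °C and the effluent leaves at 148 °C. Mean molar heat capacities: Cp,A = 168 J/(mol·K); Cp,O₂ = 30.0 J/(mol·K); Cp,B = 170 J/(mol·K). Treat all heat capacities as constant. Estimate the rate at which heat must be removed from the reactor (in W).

Q_out = 46600 W

Extent of reaction ξ = 0.776 × 1510 = 1171.8 mol/h
Reaction term: ξ·ΔH°_rxn = 1171.8 × -164 = -192170 kJ/h
Sensible, feed 53.5→25 °C: -7875.4 kJ/h
Outlet flows (mol/h): A 338.24, O₂ 169.12, B 1171.8
Sensible, products 25→148 °C: 32115 kJ/h
Q = ΔH = -167930 kJ/h = -46.647 kW
Heat removed = 46647 W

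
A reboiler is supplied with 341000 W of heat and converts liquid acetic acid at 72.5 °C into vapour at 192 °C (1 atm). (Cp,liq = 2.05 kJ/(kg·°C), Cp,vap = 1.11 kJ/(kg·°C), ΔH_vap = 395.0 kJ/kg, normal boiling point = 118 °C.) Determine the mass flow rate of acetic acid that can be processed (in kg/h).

ṁ = 2150 kg/h

Δh = 2.05×(118−72.5) + 395.0 + 1.11×(192−118) = 570.41 kJ/kg
Q = 341000 W = 341 kJ/s = 1.2276e+06 kJ/h
ṁ = Q/Δh = 1.2276e+06 / 570.41 = 2152.1 kg/h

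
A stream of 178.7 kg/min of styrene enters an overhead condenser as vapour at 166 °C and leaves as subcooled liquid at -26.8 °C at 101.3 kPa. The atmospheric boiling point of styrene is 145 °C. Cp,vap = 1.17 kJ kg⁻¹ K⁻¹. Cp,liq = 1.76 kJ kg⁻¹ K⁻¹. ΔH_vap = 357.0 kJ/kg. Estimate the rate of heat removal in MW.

vapour 166→145 °C: -24.57 kJ/kg
condensation at 145 °C: -357 kJ/kg
liquid 145→-26.8 °C: -302.37 kJ/kg
Δh = -24.57 + -357 + -302.37 = -683.94 kJ/kg
Q = ṁ·Δh = 178.7 kg/min × -683.94 kJ/kg = -122220 kJ/min
|Q| = 2037 kW = 2.037 MW

Q_c = 2.04 MW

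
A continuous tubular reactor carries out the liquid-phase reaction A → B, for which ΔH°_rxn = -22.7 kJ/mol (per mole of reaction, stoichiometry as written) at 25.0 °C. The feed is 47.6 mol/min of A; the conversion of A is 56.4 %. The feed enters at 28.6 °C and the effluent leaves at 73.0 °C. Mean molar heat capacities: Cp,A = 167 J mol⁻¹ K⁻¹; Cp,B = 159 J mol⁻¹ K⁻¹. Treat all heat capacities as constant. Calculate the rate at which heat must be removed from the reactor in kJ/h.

Q_out = 16000 kJ/h

Extent of reaction ξ = 0.564 × 47.6 = 26.846 mol/min
Reaction term: ξ·ΔH°_rxn = 26.846 × -22.7 = -609.41 kJ/min
Sensible, feed 28.6→25 °C: -28.617 kJ/min
Outlet flows (mol/min): A 20.754, B 26.846
Sensible, products 25→73.0 °C: 371.25 kJ/min
Q = ΔH = -266.78 kJ/min = -4.4463 kW
Heat removed = 16007 kJ/h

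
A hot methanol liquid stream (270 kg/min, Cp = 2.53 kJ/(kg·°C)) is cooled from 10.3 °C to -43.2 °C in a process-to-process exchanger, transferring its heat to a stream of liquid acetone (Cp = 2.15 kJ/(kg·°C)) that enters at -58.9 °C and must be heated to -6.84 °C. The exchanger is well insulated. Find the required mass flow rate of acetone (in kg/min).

Heat released by hot stream: Q = 270 × 2.53 × (10.3 − -43.2) = 36546 kJ/min
Energy balance on cold side (adiabatic exchanger): Q = ṁ_c·Cp_c·(T_c,out − T_c,in)
ṁ_c = 36546 / [2.15 × (-6.84 − -58.9)] = 326.51 kg/min

ṁ_c = 327 kg/min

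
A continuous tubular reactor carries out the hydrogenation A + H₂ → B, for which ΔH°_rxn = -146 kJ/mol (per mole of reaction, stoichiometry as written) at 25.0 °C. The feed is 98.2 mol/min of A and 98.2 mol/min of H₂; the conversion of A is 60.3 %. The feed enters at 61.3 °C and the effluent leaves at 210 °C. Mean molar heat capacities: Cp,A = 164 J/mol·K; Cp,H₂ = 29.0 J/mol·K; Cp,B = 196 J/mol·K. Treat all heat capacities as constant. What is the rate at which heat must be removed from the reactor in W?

Extent of reaction ξ = 0.603 × 98.2 = 59.215 mol/min
Reaction term: ξ·ΔH°_rxn = 59.215 × -146 = -8645.3 kJ/min
Sensible, feed 61.3→25 °C: -687.98 kJ/min
Outlet flows (mol/min): A 38.985, H₂ 38.985, B 59.215
Sensible, products 25→210 °C: 3539.1 kJ/min
Q = ΔH = -5794.2 kJ/min = -96.57 kW
Heat removed = 96570 W

Q_out = 96600 W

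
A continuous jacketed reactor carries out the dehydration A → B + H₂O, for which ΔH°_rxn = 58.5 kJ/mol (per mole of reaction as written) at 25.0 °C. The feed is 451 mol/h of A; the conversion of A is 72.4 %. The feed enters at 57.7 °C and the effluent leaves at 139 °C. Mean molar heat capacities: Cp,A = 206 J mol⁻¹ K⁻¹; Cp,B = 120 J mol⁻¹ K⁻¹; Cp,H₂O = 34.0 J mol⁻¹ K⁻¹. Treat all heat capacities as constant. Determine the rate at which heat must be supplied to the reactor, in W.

Extent of reaction ξ = 0.724 × 451 = 326.52 mol/h
Reaction term: ξ·ΔH°_rxn = 326.52 × 58.5 = 19102 kJ/h
Sensible, feed 57.7→25 °C: -3038 kJ/h
Outlet flows (mol/h): A 124.48, B 326.52, H₂O 326.52
Sensible, products 25→139 °C: 8655.6 kJ/h
Q = ΔH = 24719 kJ/h = 6.8665 kW
Heat supplied = 6866.5 W

Q_in = 6870 W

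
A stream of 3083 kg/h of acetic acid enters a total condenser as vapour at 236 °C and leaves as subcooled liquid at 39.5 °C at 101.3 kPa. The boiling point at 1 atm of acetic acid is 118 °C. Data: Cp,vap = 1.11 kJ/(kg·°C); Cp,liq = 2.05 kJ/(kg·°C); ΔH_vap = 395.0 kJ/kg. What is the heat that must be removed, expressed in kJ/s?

Q_c = 588 kJ/s

vapour 236→118 °C: -130.98 kJ/kg
condensation at 118 °C: -395 kJ/kg
liquid 118→39.5 °C: -160.92 kJ/kg
Δh = -130.98 + -395 + -160.92 = -686.9 kJ/kg
Q = ṁ·Δh = 3083 kg/h × -686.9 kJ/kg = -2.1177e+06 kJ/h
|Q| = 588.26 kW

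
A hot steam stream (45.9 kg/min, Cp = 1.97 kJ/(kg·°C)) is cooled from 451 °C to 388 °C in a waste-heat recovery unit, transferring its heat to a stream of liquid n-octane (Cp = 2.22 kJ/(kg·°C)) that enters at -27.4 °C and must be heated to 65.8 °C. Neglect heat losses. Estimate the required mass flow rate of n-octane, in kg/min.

Heat released by hot stream: Q = 45.9 × 1.97 × (451 − 388) = 5696.6 kJ/min
Energy balance on cold side (adiabatic exchanger): Q = ṁ_c·Cp_c·(T_c,out − T_c,in)
ṁ_c = 5696.6 / [2.22 × (65.8 − -27.4)] = 27.533 kg/min

ṁ_c = 27.5 kg/min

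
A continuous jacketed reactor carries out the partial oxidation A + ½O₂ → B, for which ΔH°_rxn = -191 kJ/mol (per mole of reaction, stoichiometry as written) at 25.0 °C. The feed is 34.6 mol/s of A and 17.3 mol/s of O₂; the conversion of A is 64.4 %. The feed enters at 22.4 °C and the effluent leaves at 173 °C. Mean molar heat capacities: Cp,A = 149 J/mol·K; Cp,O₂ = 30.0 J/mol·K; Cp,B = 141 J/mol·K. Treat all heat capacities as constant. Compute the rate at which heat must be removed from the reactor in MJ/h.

Extent of reaction ξ = 0.644 × 34.6 = 22.282 mol/s
Reaction term: ξ·ΔH°_rxn = 22.282 × -191 = -4255.9 kJ/s
Sensible, feed 22.4→25 °C: 14.753 kJ/s
Outlet flows (mol/s): A 12.318, O₂ 6.1588, B 22.282
Sensible, products 25→173 °C: 763.96 kJ/s
Q = ΔH = -3477.2 kJ/s = -3477.2 kW
Heat removed = 12518 MJ/h

Q_out = 12500 MJ/h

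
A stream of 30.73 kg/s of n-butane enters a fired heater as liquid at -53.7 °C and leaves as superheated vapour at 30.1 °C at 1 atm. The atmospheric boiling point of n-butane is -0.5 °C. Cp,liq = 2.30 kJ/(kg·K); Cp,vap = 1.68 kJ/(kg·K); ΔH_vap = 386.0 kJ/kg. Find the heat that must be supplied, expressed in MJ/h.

Q = 61900 MJ/h

liquid -53.7→-0.5 °C: 122.36 kJ/kg
vaporisation at -0.5 °C: 386 kJ/kg
vapour -0.5→30.1 °C: 51.408 kJ/kg
Δh = 122.36 + 386 + 51.408 = 559.77 kJ/kg
Q = ṁ·Δh = 30.73 kg/s × 559.77 kJ/kg = 17202 kJ/s
|Q| = 17202 kW = 61926 MJ/h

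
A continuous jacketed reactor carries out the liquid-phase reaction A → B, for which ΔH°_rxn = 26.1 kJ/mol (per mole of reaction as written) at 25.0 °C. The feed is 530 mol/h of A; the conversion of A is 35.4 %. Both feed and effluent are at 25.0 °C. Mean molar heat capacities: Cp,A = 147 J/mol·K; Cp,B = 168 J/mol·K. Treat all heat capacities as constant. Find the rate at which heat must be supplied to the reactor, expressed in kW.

Extent of reaction ξ = 0.354 × 530 = 187.62 mol/h
Reaction term: ξ·ΔH°_rxn = 187.62 × 26.1 = 4896.9 kJ/h
Q = ΔH = 4896.9 kJ/h = 1.3602 kW
Heat supplied = 1.3602 kW

Q_in = 1.36 kW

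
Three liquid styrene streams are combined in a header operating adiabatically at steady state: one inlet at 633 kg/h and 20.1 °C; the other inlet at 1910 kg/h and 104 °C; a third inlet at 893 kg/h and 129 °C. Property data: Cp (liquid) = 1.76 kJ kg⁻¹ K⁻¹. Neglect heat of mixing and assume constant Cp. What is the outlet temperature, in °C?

Energy balance with Q = 0: Σ ṁᵢCp,ᵢ(T_out − Tᵢ) = 0
T_out = Σ ṁᵢCp,ᵢTᵢ / Σ ṁᵢCp,ᵢ
      = 574750 / 6047.4 = 95.041 °C

T_out = 95.0 °C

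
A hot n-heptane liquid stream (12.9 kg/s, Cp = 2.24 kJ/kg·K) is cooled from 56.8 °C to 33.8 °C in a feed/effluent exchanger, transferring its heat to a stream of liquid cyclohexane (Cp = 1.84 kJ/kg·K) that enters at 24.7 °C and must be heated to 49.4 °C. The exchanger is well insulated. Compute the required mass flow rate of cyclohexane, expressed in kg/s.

ṁ_c = 14.6 kg/s

Heat released by hot stream: Q = 12.9 × 2.24 × (56.8 − 33.8) = 664.61 kJ/s
Energy balance on cold side (adiabatic exchanger): Q = ṁ_c·Cp_c·(T_c,out − T_c,in)
ṁ_c = 664.61 / [1.84 × (49.4 − 24.7)] = 14.623 kg/s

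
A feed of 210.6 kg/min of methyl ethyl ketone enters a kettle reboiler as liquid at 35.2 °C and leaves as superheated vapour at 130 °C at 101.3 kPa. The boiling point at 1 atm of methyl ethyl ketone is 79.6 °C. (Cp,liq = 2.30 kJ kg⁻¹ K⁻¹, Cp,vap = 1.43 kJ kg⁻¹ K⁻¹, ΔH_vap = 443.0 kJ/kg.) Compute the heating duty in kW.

liquid 35.2→79.6 °C: 102.12 kJ/kg
vaporisation at 79.6 °C: 443 kJ/kg
vapour 79.6→130 °C: 72.072 kJ/kg
Δh = 102.12 + 443 + 72.072 = 617.19 kJ/kg
Q = ṁ·Δh = 210.6 kg/min × 617.19 kJ/kg = 129980 kJ/min
|Q| = 2166.3 kW

Q = 2170 kW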